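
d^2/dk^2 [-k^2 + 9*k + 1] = -2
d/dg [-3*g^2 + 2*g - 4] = 2 - 6*g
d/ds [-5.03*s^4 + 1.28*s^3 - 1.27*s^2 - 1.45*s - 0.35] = -20.12*s^3 + 3.84*s^2 - 2.54*s - 1.45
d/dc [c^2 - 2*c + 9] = 2*c - 2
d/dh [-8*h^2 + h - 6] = 1 - 16*h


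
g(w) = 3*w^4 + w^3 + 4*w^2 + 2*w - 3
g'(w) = 12*w^3 + 3*w^2 + 8*w + 2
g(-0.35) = -3.21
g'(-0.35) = -0.95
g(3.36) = 469.18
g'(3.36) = 517.95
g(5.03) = 2155.93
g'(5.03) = 1645.31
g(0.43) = -1.22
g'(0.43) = 6.95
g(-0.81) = -1.24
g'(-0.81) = -8.89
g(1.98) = 70.51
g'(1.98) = 122.75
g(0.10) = -2.76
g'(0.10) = 2.84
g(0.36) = -1.66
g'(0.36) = 5.83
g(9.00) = 20751.00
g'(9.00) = 9065.00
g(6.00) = 4257.00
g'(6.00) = 2750.00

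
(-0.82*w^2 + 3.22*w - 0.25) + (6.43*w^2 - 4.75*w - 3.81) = 5.61*w^2 - 1.53*w - 4.06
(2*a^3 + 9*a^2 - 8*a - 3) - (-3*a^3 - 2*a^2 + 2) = 5*a^3 + 11*a^2 - 8*a - 5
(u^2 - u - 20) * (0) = 0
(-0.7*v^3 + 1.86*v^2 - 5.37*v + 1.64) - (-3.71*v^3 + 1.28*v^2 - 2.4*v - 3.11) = 3.01*v^3 + 0.58*v^2 - 2.97*v + 4.75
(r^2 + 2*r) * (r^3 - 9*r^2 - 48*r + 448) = r^5 - 7*r^4 - 66*r^3 + 352*r^2 + 896*r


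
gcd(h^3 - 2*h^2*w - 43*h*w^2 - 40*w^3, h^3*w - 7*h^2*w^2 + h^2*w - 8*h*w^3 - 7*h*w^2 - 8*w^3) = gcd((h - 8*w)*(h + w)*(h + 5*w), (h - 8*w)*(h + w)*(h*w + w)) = -h^2 + 7*h*w + 8*w^2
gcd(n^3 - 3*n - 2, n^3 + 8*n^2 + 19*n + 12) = n + 1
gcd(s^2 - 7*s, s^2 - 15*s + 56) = s - 7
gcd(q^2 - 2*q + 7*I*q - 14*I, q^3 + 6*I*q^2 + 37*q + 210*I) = q + 7*I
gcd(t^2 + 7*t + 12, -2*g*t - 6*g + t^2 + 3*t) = t + 3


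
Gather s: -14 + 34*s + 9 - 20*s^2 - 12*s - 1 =-20*s^2 + 22*s - 6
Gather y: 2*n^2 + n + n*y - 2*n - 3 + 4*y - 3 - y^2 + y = 2*n^2 - n - y^2 + y*(n + 5) - 6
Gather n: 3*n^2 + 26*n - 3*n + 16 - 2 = 3*n^2 + 23*n + 14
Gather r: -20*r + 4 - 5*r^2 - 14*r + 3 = -5*r^2 - 34*r + 7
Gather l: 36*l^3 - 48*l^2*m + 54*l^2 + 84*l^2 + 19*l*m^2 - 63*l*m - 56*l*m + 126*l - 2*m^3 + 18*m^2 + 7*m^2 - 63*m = 36*l^3 + l^2*(138 - 48*m) + l*(19*m^2 - 119*m + 126) - 2*m^3 + 25*m^2 - 63*m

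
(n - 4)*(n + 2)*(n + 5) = n^3 + 3*n^2 - 18*n - 40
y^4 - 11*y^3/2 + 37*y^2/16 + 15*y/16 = y*(y - 5)*(y - 3/4)*(y + 1/4)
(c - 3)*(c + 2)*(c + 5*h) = c^3 + 5*c^2*h - c^2 - 5*c*h - 6*c - 30*h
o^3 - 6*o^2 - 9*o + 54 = (o - 6)*(o - 3)*(o + 3)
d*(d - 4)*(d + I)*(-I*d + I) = -I*d^4 + d^3 + 5*I*d^3 - 5*d^2 - 4*I*d^2 + 4*d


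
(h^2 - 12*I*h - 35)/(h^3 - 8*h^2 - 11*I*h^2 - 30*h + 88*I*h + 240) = (h - 7*I)/(h^2 + h*(-8 - 6*I) + 48*I)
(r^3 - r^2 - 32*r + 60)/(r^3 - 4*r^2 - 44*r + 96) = (r - 5)/(r - 8)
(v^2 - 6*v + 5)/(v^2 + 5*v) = (v^2 - 6*v + 5)/(v*(v + 5))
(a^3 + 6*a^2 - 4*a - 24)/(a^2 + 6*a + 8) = (a^2 + 4*a - 12)/(a + 4)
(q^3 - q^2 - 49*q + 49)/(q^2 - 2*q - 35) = (q^2 + 6*q - 7)/(q + 5)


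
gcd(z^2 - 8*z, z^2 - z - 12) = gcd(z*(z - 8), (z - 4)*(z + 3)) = 1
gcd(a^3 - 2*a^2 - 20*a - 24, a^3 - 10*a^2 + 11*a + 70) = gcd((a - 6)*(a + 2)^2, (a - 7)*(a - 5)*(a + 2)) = a + 2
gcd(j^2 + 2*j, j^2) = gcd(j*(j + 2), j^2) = j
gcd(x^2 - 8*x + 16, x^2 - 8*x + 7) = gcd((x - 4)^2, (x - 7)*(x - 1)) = 1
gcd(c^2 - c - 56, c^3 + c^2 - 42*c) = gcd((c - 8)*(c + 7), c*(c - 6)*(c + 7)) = c + 7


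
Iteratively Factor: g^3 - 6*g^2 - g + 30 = (g + 2)*(g^2 - 8*g + 15) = (g - 3)*(g + 2)*(g - 5)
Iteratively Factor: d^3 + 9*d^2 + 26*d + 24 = (d + 3)*(d^2 + 6*d + 8) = (d + 3)*(d + 4)*(d + 2)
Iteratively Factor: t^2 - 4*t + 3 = (t - 1)*(t - 3)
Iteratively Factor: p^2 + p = (p)*(p + 1)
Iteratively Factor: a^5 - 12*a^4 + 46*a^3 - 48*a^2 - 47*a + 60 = (a - 3)*(a^4 - 9*a^3 + 19*a^2 + 9*a - 20) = (a - 4)*(a - 3)*(a^3 - 5*a^2 - a + 5) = (a - 4)*(a - 3)*(a + 1)*(a^2 - 6*a + 5) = (a - 5)*(a - 4)*(a - 3)*(a + 1)*(a - 1)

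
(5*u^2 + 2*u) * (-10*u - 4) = -50*u^3 - 40*u^2 - 8*u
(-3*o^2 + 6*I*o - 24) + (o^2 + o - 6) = -2*o^2 + o + 6*I*o - 30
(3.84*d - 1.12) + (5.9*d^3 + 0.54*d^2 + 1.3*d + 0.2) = 5.9*d^3 + 0.54*d^2 + 5.14*d - 0.92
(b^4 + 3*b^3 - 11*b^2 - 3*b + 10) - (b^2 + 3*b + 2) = b^4 + 3*b^3 - 12*b^2 - 6*b + 8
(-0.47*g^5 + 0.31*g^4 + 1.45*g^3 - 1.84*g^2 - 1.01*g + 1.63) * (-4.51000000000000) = 2.1197*g^5 - 1.3981*g^4 - 6.5395*g^3 + 8.2984*g^2 + 4.5551*g - 7.3513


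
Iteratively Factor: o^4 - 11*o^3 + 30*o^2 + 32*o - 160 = (o - 4)*(o^3 - 7*o^2 + 2*o + 40) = (o - 5)*(o - 4)*(o^2 - 2*o - 8) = (o - 5)*(o - 4)^2*(o + 2)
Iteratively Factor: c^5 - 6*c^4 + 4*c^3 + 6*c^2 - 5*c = (c - 1)*(c^4 - 5*c^3 - c^2 + 5*c) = (c - 5)*(c - 1)*(c^3 - c) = (c - 5)*(c - 1)^2*(c^2 + c) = (c - 5)*(c - 1)^2*(c + 1)*(c)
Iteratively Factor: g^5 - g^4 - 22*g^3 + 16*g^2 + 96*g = (g - 4)*(g^4 + 3*g^3 - 10*g^2 - 24*g) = (g - 4)*(g + 4)*(g^3 - g^2 - 6*g) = (g - 4)*(g - 3)*(g + 4)*(g^2 + 2*g) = g*(g - 4)*(g - 3)*(g + 4)*(g + 2)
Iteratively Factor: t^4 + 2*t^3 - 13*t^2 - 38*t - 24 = (t + 3)*(t^3 - t^2 - 10*t - 8) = (t + 1)*(t + 3)*(t^2 - 2*t - 8) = (t - 4)*(t + 1)*(t + 3)*(t + 2)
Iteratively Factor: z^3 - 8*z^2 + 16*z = (z - 4)*(z^2 - 4*z) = z*(z - 4)*(z - 4)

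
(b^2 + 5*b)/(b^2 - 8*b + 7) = b*(b + 5)/(b^2 - 8*b + 7)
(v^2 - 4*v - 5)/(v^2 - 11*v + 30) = (v + 1)/(v - 6)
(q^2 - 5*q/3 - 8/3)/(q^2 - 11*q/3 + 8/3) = (q + 1)/(q - 1)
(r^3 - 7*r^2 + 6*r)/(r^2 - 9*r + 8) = r*(r - 6)/(r - 8)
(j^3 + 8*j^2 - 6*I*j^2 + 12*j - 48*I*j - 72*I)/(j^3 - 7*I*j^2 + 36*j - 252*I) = (j^2 + 8*j + 12)/(j^2 - I*j + 42)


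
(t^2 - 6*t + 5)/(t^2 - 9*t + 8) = (t - 5)/(t - 8)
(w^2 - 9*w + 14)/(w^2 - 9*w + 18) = (w^2 - 9*w + 14)/(w^2 - 9*w + 18)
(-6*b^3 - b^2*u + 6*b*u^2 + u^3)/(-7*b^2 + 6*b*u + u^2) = (6*b^2 + 7*b*u + u^2)/(7*b + u)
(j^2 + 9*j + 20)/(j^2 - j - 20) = (j + 5)/(j - 5)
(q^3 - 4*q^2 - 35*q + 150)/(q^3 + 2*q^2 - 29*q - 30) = (q - 5)/(q + 1)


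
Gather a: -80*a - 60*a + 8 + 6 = 14 - 140*a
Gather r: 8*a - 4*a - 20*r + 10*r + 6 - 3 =4*a - 10*r + 3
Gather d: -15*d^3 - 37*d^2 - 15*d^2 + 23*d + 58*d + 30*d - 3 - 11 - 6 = -15*d^3 - 52*d^2 + 111*d - 20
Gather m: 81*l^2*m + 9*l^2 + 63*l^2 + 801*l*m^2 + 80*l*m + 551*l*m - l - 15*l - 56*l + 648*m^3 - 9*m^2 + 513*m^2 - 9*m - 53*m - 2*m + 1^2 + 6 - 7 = 72*l^2 - 72*l + 648*m^3 + m^2*(801*l + 504) + m*(81*l^2 + 631*l - 64)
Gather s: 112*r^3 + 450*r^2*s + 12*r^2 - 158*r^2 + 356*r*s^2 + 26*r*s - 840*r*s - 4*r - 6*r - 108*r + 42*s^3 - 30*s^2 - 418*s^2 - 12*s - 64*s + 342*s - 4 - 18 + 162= 112*r^3 - 146*r^2 - 118*r + 42*s^3 + s^2*(356*r - 448) + s*(450*r^2 - 814*r + 266) + 140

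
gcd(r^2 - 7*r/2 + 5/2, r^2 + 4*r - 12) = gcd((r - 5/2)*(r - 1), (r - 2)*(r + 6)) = 1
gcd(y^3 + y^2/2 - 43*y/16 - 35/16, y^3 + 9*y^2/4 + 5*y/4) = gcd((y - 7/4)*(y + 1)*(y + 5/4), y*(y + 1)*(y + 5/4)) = y^2 + 9*y/4 + 5/4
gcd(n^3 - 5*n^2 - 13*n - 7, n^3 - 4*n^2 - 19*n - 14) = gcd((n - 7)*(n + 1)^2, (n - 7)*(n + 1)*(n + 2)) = n^2 - 6*n - 7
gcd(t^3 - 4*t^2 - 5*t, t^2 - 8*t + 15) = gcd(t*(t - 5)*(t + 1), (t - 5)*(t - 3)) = t - 5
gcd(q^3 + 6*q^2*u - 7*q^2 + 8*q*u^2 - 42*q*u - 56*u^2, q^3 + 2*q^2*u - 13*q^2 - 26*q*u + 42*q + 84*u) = q^2 + 2*q*u - 7*q - 14*u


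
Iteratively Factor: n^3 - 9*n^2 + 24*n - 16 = (n - 4)*(n^2 - 5*n + 4) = (n - 4)^2*(n - 1)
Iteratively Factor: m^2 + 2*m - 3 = (m - 1)*(m + 3)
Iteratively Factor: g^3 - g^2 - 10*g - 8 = (g + 1)*(g^2 - 2*g - 8) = (g - 4)*(g + 1)*(g + 2)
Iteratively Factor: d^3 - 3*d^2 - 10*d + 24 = (d - 4)*(d^2 + d - 6) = (d - 4)*(d - 2)*(d + 3)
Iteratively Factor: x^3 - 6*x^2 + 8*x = (x)*(x^2 - 6*x + 8) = x*(x - 4)*(x - 2)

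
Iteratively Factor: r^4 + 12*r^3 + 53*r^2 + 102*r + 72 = (r + 2)*(r^3 + 10*r^2 + 33*r + 36) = (r + 2)*(r + 3)*(r^2 + 7*r + 12) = (r + 2)*(r + 3)*(r + 4)*(r + 3)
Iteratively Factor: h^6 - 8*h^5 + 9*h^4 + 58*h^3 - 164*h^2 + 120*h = (h - 5)*(h^5 - 3*h^4 - 6*h^3 + 28*h^2 - 24*h) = h*(h - 5)*(h^4 - 3*h^3 - 6*h^2 + 28*h - 24) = h*(h - 5)*(h - 2)*(h^3 - h^2 - 8*h + 12) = h*(h - 5)*(h - 2)^2*(h^2 + h - 6) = h*(h - 5)*(h - 2)^2*(h + 3)*(h - 2)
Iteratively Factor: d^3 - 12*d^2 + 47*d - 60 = (d - 5)*(d^2 - 7*d + 12) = (d - 5)*(d - 4)*(d - 3)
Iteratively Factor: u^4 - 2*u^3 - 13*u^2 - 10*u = (u + 1)*(u^3 - 3*u^2 - 10*u) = (u - 5)*(u + 1)*(u^2 + 2*u) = (u - 5)*(u + 1)*(u + 2)*(u)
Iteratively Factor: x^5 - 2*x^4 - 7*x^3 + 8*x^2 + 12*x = (x)*(x^4 - 2*x^3 - 7*x^2 + 8*x + 12) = x*(x + 2)*(x^3 - 4*x^2 + x + 6) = x*(x + 1)*(x + 2)*(x^2 - 5*x + 6) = x*(x - 2)*(x + 1)*(x + 2)*(x - 3)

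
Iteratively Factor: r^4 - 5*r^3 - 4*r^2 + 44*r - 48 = (r + 3)*(r^3 - 8*r^2 + 20*r - 16) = (r - 2)*(r + 3)*(r^2 - 6*r + 8) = (r - 4)*(r - 2)*(r + 3)*(r - 2)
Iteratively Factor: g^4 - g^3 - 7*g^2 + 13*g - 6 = (g - 2)*(g^3 + g^2 - 5*g + 3) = (g - 2)*(g - 1)*(g^2 + 2*g - 3) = (g - 2)*(g - 1)*(g + 3)*(g - 1)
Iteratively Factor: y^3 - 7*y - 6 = (y + 1)*(y^2 - y - 6) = (y + 1)*(y + 2)*(y - 3)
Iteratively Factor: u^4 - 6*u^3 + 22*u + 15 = (u + 1)*(u^3 - 7*u^2 + 7*u + 15) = (u + 1)^2*(u^2 - 8*u + 15) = (u - 5)*(u + 1)^2*(u - 3)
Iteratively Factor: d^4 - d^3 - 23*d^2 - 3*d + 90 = (d + 3)*(d^3 - 4*d^2 - 11*d + 30) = (d + 3)^2*(d^2 - 7*d + 10) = (d - 2)*(d + 3)^2*(d - 5)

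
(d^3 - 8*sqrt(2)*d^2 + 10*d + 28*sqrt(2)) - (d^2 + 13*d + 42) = d^3 - 8*sqrt(2)*d^2 - d^2 - 3*d - 42 + 28*sqrt(2)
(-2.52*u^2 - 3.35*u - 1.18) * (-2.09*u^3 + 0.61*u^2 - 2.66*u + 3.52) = 5.2668*u^5 + 5.4643*u^4 + 7.1259*u^3 - 0.679199999999998*u^2 - 8.6532*u - 4.1536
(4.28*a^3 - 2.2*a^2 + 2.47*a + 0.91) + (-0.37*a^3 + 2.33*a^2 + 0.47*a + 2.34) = 3.91*a^3 + 0.13*a^2 + 2.94*a + 3.25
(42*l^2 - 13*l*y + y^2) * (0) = 0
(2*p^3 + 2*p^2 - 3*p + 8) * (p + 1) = 2*p^4 + 4*p^3 - p^2 + 5*p + 8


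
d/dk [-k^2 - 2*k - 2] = -2*k - 2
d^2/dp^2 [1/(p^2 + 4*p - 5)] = 2*(-p^2 - 4*p + 4*(p + 2)^2 + 5)/(p^2 + 4*p - 5)^3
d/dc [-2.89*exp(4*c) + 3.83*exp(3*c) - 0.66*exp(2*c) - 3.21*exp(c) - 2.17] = (-11.56*exp(3*c) + 11.49*exp(2*c) - 1.32*exp(c) - 3.21)*exp(c)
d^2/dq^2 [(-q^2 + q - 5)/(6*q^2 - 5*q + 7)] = 2*(6*q^3 - 414*q^2 + 324*q + 71)/(216*q^6 - 540*q^5 + 1206*q^4 - 1385*q^3 + 1407*q^2 - 735*q + 343)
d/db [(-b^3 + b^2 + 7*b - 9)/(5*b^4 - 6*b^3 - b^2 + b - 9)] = (5*b^6 - 10*b^5 - 98*b^4 + 262*b^3 - 127*b^2 - 36*b - 54)/(25*b^8 - 60*b^7 + 26*b^6 + 22*b^5 - 101*b^4 + 106*b^3 + 19*b^2 - 18*b + 81)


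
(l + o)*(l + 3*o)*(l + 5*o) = l^3 + 9*l^2*o + 23*l*o^2 + 15*o^3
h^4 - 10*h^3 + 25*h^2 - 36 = (h - 6)*(h - 3)*(h - 2)*(h + 1)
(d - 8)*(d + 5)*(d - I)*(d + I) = d^4 - 3*d^3 - 39*d^2 - 3*d - 40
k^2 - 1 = (k - 1)*(k + 1)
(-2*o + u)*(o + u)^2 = -2*o^3 - 3*o^2*u + u^3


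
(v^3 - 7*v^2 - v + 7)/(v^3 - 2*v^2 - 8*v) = (-v^3 + 7*v^2 + v - 7)/(v*(-v^2 + 2*v + 8))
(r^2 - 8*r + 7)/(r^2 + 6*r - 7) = (r - 7)/(r + 7)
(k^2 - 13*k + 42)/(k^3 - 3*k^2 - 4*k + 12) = (k^2 - 13*k + 42)/(k^3 - 3*k^2 - 4*k + 12)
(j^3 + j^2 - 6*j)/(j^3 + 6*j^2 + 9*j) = (j - 2)/(j + 3)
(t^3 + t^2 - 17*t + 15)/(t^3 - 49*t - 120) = (t^2 - 4*t + 3)/(t^2 - 5*t - 24)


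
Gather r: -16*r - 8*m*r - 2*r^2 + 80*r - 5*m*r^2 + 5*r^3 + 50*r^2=5*r^3 + r^2*(48 - 5*m) + r*(64 - 8*m)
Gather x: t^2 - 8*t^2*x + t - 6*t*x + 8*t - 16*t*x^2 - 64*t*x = t^2 - 16*t*x^2 + 9*t + x*(-8*t^2 - 70*t)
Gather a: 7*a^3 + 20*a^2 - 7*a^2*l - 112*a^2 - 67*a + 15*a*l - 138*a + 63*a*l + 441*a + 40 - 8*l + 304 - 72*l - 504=7*a^3 + a^2*(-7*l - 92) + a*(78*l + 236) - 80*l - 160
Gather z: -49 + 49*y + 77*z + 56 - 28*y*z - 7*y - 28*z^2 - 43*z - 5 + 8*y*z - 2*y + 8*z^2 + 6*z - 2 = 40*y - 20*z^2 + z*(40 - 20*y)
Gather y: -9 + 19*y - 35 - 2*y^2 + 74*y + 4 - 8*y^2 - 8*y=-10*y^2 + 85*y - 40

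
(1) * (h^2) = h^2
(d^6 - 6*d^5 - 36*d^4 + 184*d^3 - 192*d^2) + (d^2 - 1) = d^6 - 6*d^5 - 36*d^4 + 184*d^3 - 191*d^2 - 1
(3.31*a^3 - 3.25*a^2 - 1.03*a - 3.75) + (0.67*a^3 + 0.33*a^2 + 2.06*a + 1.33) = 3.98*a^3 - 2.92*a^2 + 1.03*a - 2.42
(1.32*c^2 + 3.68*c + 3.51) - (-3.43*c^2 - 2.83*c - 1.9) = 4.75*c^2 + 6.51*c + 5.41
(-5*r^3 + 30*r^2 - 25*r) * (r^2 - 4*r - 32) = -5*r^5 + 50*r^4 + 15*r^3 - 860*r^2 + 800*r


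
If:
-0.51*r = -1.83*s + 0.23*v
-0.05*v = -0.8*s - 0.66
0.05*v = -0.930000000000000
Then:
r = 1.26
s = -1.99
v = -18.60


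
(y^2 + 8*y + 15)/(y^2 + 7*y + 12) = (y + 5)/(y + 4)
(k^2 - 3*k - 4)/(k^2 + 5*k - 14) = (k^2 - 3*k - 4)/(k^2 + 5*k - 14)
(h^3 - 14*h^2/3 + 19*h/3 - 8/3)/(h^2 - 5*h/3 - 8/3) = (h^2 - 2*h + 1)/(h + 1)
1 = 1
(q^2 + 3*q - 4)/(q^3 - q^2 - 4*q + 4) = (q + 4)/(q^2 - 4)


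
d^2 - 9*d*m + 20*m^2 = (d - 5*m)*(d - 4*m)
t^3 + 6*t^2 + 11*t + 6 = (t + 1)*(t + 2)*(t + 3)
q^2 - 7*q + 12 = (q - 4)*(q - 3)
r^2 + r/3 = r*(r + 1/3)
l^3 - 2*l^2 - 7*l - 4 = (l - 4)*(l + 1)^2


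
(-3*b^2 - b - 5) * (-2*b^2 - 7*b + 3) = 6*b^4 + 23*b^3 + 8*b^2 + 32*b - 15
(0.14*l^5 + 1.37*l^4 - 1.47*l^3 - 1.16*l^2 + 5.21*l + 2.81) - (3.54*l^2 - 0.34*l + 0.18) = 0.14*l^5 + 1.37*l^4 - 1.47*l^3 - 4.7*l^2 + 5.55*l + 2.63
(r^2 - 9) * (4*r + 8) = 4*r^3 + 8*r^2 - 36*r - 72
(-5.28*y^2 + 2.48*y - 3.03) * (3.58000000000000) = -18.9024*y^2 + 8.8784*y - 10.8474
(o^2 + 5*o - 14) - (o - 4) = o^2 + 4*o - 10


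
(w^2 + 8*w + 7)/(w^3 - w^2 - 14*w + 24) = (w^2 + 8*w + 7)/(w^3 - w^2 - 14*w + 24)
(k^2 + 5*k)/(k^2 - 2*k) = (k + 5)/(k - 2)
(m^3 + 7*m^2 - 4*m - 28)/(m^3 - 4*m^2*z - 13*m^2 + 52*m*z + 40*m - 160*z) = (m^3 + 7*m^2 - 4*m - 28)/(m^3 - 4*m^2*z - 13*m^2 + 52*m*z + 40*m - 160*z)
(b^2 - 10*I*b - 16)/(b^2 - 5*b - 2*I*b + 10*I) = (b - 8*I)/(b - 5)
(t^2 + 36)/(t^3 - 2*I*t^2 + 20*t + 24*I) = (t + 6*I)/(t^2 + 4*I*t - 4)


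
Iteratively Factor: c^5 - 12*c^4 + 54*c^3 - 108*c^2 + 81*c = (c - 3)*(c^4 - 9*c^3 + 27*c^2 - 27*c) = (c - 3)^2*(c^3 - 6*c^2 + 9*c) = c*(c - 3)^2*(c^2 - 6*c + 9) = c*(c - 3)^3*(c - 3)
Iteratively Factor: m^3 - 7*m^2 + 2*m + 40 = (m - 4)*(m^2 - 3*m - 10) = (m - 5)*(m - 4)*(m + 2)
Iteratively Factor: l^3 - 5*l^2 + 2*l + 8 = (l - 4)*(l^2 - l - 2) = (l - 4)*(l + 1)*(l - 2)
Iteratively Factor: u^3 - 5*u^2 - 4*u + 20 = (u + 2)*(u^2 - 7*u + 10) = (u - 5)*(u + 2)*(u - 2)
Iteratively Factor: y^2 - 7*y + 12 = (y - 3)*(y - 4)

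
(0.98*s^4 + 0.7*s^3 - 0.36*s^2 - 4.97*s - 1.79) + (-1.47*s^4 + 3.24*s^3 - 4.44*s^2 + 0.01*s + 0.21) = -0.49*s^4 + 3.94*s^3 - 4.8*s^2 - 4.96*s - 1.58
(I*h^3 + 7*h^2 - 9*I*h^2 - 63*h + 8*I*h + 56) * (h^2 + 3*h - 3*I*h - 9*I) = I*h^5 + 10*h^4 - 6*I*h^4 - 60*h^3 - 40*I*h^3 - 190*h^2 + 150*I*h^2 + 240*h + 399*I*h - 504*I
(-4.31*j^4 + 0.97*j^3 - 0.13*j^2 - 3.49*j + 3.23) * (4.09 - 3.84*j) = 16.5504*j^5 - 21.3527*j^4 + 4.4665*j^3 + 12.8699*j^2 - 26.6773*j + 13.2107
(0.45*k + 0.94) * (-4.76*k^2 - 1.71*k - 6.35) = -2.142*k^3 - 5.2439*k^2 - 4.4649*k - 5.969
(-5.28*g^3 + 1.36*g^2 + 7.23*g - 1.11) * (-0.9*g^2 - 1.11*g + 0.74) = 4.752*g^5 + 4.6368*g^4 - 11.9238*g^3 - 6.0199*g^2 + 6.5823*g - 0.8214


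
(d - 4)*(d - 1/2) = d^2 - 9*d/2 + 2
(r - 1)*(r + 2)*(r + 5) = r^3 + 6*r^2 + 3*r - 10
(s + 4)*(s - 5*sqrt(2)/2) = s^2 - 5*sqrt(2)*s/2 + 4*s - 10*sqrt(2)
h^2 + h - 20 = (h - 4)*(h + 5)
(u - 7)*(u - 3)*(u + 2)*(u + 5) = u^4 - 3*u^3 - 39*u^2 + 47*u + 210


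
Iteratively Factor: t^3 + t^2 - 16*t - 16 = (t + 1)*(t^2 - 16) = (t - 4)*(t + 1)*(t + 4)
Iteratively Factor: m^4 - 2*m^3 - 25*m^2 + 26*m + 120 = (m - 3)*(m^3 + m^2 - 22*m - 40) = (m - 5)*(m - 3)*(m^2 + 6*m + 8) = (m - 5)*(m - 3)*(m + 2)*(m + 4)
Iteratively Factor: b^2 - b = (b)*(b - 1)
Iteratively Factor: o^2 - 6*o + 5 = (o - 1)*(o - 5)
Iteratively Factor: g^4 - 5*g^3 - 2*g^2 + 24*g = (g - 4)*(g^3 - g^2 - 6*g) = g*(g - 4)*(g^2 - g - 6) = g*(g - 4)*(g + 2)*(g - 3)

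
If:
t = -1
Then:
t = -1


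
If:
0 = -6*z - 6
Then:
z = -1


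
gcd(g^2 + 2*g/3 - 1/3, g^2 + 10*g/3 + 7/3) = g + 1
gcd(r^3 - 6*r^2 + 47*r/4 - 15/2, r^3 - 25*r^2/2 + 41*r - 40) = r^2 - 9*r/2 + 5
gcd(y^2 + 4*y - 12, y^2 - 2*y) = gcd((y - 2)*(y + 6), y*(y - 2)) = y - 2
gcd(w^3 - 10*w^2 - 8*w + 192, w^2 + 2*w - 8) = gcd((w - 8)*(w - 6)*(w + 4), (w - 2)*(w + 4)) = w + 4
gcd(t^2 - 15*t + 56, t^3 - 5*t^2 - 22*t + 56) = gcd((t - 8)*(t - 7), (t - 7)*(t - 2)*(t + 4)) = t - 7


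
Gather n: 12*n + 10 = 12*n + 10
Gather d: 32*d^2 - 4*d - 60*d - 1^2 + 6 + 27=32*d^2 - 64*d + 32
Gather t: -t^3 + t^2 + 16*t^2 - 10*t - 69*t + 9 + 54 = -t^3 + 17*t^2 - 79*t + 63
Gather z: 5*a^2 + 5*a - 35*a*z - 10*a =5*a^2 - 35*a*z - 5*a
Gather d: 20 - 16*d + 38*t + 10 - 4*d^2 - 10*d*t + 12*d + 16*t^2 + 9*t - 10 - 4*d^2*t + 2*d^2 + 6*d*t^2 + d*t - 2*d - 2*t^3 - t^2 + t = d^2*(-4*t - 2) + d*(6*t^2 - 9*t - 6) - 2*t^3 + 15*t^2 + 48*t + 20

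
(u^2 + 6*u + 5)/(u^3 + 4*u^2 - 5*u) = (u + 1)/(u*(u - 1))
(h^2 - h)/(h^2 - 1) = h/(h + 1)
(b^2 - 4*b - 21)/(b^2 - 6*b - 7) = (b + 3)/(b + 1)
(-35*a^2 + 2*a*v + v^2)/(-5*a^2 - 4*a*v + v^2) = (7*a + v)/(a + v)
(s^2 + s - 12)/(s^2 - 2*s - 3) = (s + 4)/(s + 1)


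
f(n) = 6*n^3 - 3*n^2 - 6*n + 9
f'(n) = 18*n^2 - 6*n - 6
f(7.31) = 2148.54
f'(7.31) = 911.99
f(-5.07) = -819.64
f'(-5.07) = 487.11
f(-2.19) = -55.27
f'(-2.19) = 93.47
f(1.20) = 7.85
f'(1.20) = 12.72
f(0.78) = 5.34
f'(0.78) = 0.27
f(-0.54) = 10.42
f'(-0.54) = 2.49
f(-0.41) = 10.54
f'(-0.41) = -0.51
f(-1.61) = -14.16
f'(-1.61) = 50.32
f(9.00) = 4086.00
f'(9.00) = 1398.00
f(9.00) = 4086.00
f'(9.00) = 1398.00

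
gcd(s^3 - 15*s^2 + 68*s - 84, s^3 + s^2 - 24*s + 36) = s - 2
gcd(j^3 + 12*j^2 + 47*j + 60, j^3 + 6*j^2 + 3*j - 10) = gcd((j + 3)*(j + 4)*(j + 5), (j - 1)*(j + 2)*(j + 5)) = j + 5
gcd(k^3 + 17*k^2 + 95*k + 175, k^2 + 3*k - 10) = k + 5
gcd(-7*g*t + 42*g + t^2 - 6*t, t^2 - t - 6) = 1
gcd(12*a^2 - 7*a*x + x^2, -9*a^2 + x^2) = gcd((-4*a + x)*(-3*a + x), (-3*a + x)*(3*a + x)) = -3*a + x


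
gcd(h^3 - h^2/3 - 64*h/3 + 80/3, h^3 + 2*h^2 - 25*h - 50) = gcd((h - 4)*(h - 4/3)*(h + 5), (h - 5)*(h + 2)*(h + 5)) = h + 5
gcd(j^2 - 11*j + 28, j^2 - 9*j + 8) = 1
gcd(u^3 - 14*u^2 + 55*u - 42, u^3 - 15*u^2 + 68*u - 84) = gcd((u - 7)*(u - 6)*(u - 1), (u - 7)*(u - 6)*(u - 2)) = u^2 - 13*u + 42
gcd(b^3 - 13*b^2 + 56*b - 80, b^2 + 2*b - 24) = b - 4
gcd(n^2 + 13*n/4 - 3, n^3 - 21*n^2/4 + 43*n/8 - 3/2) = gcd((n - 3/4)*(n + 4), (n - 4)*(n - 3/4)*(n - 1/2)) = n - 3/4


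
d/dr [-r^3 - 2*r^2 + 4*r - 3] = -3*r^2 - 4*r + 4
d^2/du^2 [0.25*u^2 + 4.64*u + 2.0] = 0.500000000000000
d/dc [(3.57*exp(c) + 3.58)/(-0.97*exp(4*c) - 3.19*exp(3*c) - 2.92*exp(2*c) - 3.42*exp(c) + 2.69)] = (10.3887*exp(4*c) + 36.667*exp(3*c) + 44.685*exp(2*c) + 20.9072*exp(c) + 21.8469)*exp(c)/(0.9409*exp(8*c) + 6.1886*exp(7*c) + 15.8409*exp(6*c) + 25.2644*exp(5*c) + 25.1274*exp(4*c) + 2.8106*exp(3*c) - 4.0132*exp(2*c) - 18.3996*exp(c) + 7.2361)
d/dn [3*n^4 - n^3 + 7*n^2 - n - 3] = 12*n^3 - 3*n^2 + 14*n - 1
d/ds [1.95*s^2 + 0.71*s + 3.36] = 3.9*s + 0.71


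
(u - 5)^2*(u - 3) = u^3 - 13*u^2 + 55*u - 75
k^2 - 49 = (k - 7)*(k + 7)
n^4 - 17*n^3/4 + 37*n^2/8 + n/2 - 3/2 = (n - 2)^2*(n - 3/4)*(n + 1/2)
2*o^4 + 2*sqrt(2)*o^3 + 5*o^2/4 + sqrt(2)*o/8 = o*(o + sqrt(2)/2)*(sqrt(2)*o + 1/2)^2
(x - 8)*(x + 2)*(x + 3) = x^3 - 3*x^2 - 34*x - 48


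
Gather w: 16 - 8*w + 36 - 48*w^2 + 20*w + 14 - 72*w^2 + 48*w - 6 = -120*w^2 + 60*w + 60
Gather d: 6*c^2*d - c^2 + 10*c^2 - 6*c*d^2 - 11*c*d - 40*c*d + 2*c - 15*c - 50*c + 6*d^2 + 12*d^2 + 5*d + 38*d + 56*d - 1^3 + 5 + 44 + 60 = 9*c^2 - 63*c + d^2*(18 - 6*c) + d*(6*c^2 - 51*c + 99) + 108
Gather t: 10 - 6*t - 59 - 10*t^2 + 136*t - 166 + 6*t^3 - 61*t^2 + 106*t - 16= 6*t^3 - 71*t^2 + 236*t - 231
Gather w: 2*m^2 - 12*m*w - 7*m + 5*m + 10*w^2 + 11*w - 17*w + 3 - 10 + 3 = 2*m^2 - 2*m + 10*w^2 + w*(-12*m - 6) - 4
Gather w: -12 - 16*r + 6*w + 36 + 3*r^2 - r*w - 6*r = 3*r^2 - 22*r + w*(6 - r) + 24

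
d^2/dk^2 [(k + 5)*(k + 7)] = 2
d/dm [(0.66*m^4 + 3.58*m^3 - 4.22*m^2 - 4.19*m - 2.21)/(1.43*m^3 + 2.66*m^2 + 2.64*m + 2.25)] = (0.9438*m^6 + 3.5112*m^5 + 20.7846*m^4 + 36.8258*m^3 + 33.6505*m^2 - 7.2328*m - 3.5931)/(2.0449*m^6 + 7.6076*m^5 + 14.626*m^4 + 20.4798*m^3 + 18.9396*m^2 + 11.88*m + 5.0625)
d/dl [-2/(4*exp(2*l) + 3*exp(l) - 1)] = (16*exp(l) + 6)*exp(l)/(4*exp(2*l) + 3*exp(l) - 1)^2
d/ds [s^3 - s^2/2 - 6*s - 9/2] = 3*s^2 - s - 6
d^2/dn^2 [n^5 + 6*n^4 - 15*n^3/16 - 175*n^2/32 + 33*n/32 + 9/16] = 20*n^3 + 72*n^2 - 45*n/8 - 175/16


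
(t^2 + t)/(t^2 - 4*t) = (t + 1)/(t - 4)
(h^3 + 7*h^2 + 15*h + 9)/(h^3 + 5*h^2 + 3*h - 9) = (h + 1)/(h - 1)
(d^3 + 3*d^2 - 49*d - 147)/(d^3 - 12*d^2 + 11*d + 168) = (d + 7)/(d - 8)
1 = 1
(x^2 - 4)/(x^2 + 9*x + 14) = (x - 2)/(x + 7)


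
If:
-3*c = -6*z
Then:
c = 2*z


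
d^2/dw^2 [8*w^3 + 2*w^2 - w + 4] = 48*w + 4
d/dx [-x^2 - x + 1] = -2*x - 1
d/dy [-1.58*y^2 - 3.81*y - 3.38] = -3.16*y - 3.81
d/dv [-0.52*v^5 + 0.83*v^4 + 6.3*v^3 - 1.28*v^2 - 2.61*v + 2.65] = -2.6*v^4 + 3.32*v^3 + 18.9*v^2 - 2.56*v - 2.61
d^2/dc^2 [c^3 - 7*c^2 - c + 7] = 6*c - 14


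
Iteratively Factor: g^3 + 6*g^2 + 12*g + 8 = (g + 2)*(g^2 + 4*g + 4) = (g + 2)^2*(g + 2)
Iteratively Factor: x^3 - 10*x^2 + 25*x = (x - 5)*(x^2 - 5*x) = (x - 5)^2*(x)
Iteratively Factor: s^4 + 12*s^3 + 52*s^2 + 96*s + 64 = (s + 4)*(s^3 + 8*s^2 + 20*s + 16) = (s + 2)*(s + 4)*(s^2 + 6*s + 8) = (s + 2)*(s + 4)^2*(s + 2)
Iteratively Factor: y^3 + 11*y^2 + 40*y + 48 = (y + 4)*(y^2 + 7*y + 12) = (y + 3)*(y + 4)*(y + 4)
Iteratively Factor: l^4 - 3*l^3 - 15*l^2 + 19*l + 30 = (l - 5)*(l^3 + 2*l^2 - 5*l - 6) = (l - 5)*(l - 2)*(l^2 + 4*l + 3) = (l - 5)*(l - 2)*(l + 1)*(l + 3)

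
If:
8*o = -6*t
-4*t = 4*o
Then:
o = 0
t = 0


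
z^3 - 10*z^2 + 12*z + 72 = (z - 6)^2*(z + 2)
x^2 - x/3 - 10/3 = (x - 2)*(x + 5/3)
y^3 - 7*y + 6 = (y - 2)*(y - 1)*(y + 3)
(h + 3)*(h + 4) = h^2 + 7*h + 12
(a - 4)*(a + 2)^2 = a^3 - 12*a - 16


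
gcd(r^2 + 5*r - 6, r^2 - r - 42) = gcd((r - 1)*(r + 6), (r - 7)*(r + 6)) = r + 6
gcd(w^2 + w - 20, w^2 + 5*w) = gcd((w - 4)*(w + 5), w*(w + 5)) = w + 5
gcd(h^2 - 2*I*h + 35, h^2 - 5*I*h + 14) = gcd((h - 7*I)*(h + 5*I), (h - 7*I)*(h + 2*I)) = h - 7*I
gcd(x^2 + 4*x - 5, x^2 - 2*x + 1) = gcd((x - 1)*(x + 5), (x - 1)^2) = x - 1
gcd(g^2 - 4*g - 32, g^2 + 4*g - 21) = 1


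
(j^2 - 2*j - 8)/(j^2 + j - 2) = (j - 4)/(j - 1)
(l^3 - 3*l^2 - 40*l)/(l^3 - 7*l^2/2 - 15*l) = 2*(-l^2 + 3*l + 40)/(-2*l^2 + 7*l + 30)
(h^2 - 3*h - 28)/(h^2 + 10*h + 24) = (h - 7)/(h + 6)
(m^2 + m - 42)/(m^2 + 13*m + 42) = (m - 6)/(m + 6)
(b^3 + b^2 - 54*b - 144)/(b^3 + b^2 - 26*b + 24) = (b^2 - 5*b - 24)/(b^2 - 5*b + 4)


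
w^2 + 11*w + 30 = (w + 5)*(w + 6)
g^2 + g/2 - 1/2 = (g - 1/2)*(g + 1)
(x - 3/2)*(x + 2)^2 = x^3 + 5*x^2/2 - 2*x - 6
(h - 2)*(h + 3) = h^2 + h - 6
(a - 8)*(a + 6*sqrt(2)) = a^2 - 8*a + 6*sqrt(2)*a - 48*sqrt(2)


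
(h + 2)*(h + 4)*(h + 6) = h^3 + 12*h^2 + 44*h + 48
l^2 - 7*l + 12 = (l - 4)*(l - 3)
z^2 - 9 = (z - 3)*(z + 3)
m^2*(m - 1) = m^3 - m^2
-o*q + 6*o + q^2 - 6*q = (-o + q)*(q - 6)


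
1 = 1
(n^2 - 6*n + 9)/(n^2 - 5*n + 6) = (n - 3)/(n - 2)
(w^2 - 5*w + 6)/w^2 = 1 - 5/w + 6/w^2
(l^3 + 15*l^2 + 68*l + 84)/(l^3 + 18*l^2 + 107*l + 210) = (l + 2)/(l + 5)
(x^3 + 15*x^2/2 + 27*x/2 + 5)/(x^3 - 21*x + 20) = (x^2 + 5*x/2 + 1)/(x^2 - 5*x + 4)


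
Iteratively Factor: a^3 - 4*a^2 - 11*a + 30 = (a - 2)*(a^2 - 2*a - 15) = (a - 2)*(a + 3)*(a - 5)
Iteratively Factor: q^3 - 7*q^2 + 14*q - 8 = (q - 1)*(q^2 - 6*q + 8) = (q - 2)*(q - 1)*(q - 4)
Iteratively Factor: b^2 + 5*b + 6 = (b + 3)*(b + 2)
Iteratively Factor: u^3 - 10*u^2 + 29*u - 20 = (u - 4)*(u^2 - 6*u + 5) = (u - 4)*(u - 1)*(u - 5)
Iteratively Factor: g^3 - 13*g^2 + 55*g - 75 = (g - 3)*(g^2 - 10*g + 25) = (g - 5)*(g - 3)*(g - 5)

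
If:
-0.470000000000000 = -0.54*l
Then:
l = 0.87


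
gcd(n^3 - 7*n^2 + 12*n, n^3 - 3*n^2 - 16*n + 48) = n^2 - 7*n + 12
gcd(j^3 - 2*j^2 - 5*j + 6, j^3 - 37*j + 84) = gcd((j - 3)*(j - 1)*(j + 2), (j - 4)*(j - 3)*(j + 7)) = j - 3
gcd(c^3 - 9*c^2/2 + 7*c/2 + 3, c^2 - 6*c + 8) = c - 2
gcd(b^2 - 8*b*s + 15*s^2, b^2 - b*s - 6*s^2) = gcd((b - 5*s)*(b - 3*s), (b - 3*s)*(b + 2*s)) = -b + 3*s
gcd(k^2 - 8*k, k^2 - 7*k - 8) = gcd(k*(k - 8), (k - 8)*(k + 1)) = k - 8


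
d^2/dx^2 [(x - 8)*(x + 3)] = 2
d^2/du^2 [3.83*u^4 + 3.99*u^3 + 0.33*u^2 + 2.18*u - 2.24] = 45.96*u^2 + 23.94*u + 0.66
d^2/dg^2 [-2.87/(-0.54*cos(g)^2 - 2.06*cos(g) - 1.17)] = (-3.347568*(1 - cos(g)^2)^2 - 9.577764*cos(g)^3 - 6.599852*cos(g)^2 + 26.072802*cos(g) + 24.0793)/(0.54*cos(g)^2 + 2.06*cos(g) + 1.17)^3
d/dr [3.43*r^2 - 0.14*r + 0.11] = 6.86*r - 0.14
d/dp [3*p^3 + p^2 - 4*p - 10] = 9*p^2 + 2*p - 4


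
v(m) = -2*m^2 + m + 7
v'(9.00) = -35.00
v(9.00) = -146.00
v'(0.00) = 1.00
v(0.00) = 7.00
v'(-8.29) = 34.16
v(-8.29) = -138.74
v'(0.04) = 0.84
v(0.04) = 7.04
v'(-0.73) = 3.92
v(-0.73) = 5.20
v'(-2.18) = 9.72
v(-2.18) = -4.68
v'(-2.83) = 12.32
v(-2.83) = -11.85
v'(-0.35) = 2.40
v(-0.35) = 6.40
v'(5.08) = -19.32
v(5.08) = -39.53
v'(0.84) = -2.36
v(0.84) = 6.43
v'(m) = 1 - 4*m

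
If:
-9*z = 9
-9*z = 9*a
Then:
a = 1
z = -1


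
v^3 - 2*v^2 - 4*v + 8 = (v - 2)^2*(v + 2)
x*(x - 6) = x^2 - 6*x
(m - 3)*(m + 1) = m^2 - 2*m - 3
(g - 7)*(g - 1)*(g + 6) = g^3 - 2*g^2 - 41*g + 42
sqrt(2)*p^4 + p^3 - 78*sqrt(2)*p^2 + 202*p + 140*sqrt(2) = (p - 5*sqrt(2))*(p - 2*sqrt(2))*(p + 7*sqrt(2))*(sqrt(2)*p + 1)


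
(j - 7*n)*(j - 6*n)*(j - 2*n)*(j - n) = j^4 - 16*j^3*n + 83*j^2*n^2 - 152*j*n^3 + 84*n^4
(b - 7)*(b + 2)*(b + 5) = b^3 - 39*b - 70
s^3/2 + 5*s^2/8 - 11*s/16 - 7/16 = (s/2 + 1/4)*(s - 1)*(s + 7/4)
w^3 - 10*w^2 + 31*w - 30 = (w - 5)*(w - 3)*(w - 2)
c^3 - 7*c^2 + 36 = (c - 6)*(c - 3)*(c + 2)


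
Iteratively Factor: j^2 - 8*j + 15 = (j - 5)*(j - 3)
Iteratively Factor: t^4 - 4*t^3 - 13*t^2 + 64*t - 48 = (t - 4)*(t^3 - 13*t + 12) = (t - 4)*(t - 3)*(t^2 + 3*t - 4) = (t - 4)*(t - 3)*(t + 4)*(t - 1)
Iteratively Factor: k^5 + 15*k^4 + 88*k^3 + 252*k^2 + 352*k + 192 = (k + 3)*(k^4 + 12*k^3 + 52*k^2 + 96*k + 64) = (k + 2)*(k + 3)*(k^3 + 10*k^2 + 32*k + 32) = (k + 2)^2*(k + 3)*(k^2 + 8*k + 16) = (k + 2)^2*(k + 3)*(k + 4)*(k + 4)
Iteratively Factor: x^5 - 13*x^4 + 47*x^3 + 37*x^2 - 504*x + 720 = (x - 5)*(x^4 - 8*x^3 + 7*x^2 + 72*x - 144) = (x - 5)*(x - 4)*(x^3 - 4*x^2 - 9*x + 36) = (x - 5)*(x - 4)^2*(x^2 - 9) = (x - 5)*(x - 4)^2*(x - 3)*(x + 3)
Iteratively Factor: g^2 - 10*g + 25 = (g - 5)*(g - 5)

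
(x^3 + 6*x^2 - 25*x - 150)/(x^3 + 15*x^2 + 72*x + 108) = (x^2 - 25)/(x^2 + 9*x + 18)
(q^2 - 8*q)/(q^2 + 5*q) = (q - 8)/(q + 5)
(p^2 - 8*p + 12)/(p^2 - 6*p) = (p - 2)/p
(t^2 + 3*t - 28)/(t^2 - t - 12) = (t + 7)/(t + 3)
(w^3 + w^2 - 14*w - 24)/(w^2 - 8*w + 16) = (w^2 + 5*w + 6)/(w - 4)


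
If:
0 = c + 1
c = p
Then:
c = -1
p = -1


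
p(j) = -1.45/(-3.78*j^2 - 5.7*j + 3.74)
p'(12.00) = -0.00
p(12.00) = 0.00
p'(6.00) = -0.00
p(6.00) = 0.01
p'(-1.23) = 0.21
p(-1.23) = -0.29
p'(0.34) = -6.44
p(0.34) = -1.06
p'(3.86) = -0.01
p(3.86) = 0.02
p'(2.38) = -0.04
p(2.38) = 0.05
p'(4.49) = -0.01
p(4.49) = 0.01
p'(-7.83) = 0.00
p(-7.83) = 0.01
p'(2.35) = -0.04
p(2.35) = 0.05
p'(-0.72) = -0.01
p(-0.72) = -0.25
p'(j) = -1.45*(7.56*j + 5.7)/(-3.78*j^2 - 5.7*j + 3.74)^2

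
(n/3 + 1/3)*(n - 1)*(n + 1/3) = n^3/3 + n^2/9 - n/3 - 1/9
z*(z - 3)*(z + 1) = z^3 - 2*z^2 - 3*z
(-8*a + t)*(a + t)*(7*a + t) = -56*a^3 - 57*a^2*t + t^3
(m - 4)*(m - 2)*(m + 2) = m^3 - 4*m^2 - 4*m + 16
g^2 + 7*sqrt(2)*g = g*(g + 7*sqrt(2))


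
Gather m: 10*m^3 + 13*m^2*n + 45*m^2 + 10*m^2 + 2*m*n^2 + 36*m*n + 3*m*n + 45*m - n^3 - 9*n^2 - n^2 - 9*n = 10*m^3 + m^2*(13*n + 55) + m*(2*n^2 + 39*n + 45) - n^3 - 10*n^2 - 9*n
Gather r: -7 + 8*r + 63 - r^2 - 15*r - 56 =-r^2 - 7*r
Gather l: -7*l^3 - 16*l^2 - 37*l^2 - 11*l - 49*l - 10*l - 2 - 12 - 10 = -7*l^3 - 53*l^2 - 70*l - 24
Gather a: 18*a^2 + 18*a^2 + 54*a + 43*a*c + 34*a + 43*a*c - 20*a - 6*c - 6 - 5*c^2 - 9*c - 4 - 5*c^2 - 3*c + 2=36*a^2 + a*(86*c + 68) - 10*c^2 - 18*c - 8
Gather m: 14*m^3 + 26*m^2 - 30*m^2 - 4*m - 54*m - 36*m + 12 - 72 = 14*m^3 - 4*m^2 - 94*m - 60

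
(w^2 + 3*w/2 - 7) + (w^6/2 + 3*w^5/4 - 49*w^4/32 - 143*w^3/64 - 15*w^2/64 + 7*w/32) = w^6/2 + 3*w^5/4 - 49*w^4/32 - 143*w^3/64 + 49*w^2/64 + 55*w/32 - 7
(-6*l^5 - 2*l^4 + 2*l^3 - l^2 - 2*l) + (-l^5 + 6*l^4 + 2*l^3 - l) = -7*l^5 + 4*l^4 + 4*l^3 - l^2 - 3*l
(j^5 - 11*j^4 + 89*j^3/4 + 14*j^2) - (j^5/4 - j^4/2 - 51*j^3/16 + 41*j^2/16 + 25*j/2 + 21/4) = 3*j^5/4 - 21*j^4/2 + 407*j^3/16 + 183*j^2/16 - 25*j/2 - 21/4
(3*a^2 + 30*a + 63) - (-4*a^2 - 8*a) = 7*a^2 + 38*a + 63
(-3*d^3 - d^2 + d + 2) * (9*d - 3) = -27*d^4 + 12*d^2 + 15*d - 6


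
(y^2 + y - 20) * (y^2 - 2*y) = y^4 - y^3 - 22*y^2 + 40*y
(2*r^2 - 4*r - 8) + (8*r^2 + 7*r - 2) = 10*r^2 + 3*r - 10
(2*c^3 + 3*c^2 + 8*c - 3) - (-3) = 2*c^3 + 3*c^2 + 8*c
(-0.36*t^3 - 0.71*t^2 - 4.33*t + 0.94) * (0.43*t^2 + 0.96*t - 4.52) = -0.1548*t^5 - 0.6509*t^4 - 0.9163*t^3 - 0.5434*t^2 + 20.474*t - 4.2488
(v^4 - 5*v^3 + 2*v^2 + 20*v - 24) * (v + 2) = v^5 - 3*v^4 - 8*v^3 + 24*v^2 + 16*v - 48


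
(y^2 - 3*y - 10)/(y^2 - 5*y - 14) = (y - 5)/(y - 7)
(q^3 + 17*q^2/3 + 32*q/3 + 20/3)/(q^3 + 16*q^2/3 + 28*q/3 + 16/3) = (3*q + 5)/(3*q + 4)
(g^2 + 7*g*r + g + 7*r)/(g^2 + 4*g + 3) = (g + 7*r)/(g + 3)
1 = 1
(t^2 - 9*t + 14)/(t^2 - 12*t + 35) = (t - 2)/(t - 5)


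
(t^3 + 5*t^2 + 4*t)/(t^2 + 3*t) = (t^2 + 5*t + 4)/(t + 3)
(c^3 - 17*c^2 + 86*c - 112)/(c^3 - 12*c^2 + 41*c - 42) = (c - 8)/(c - 3)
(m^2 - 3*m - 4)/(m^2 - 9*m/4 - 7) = 4*(m + 1)/(4*m + 7)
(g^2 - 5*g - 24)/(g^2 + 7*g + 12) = (g - 8)/(g + 4)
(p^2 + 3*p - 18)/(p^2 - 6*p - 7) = (-p^2 - 3*p + 18)/(-p^2 + 6*p + 7)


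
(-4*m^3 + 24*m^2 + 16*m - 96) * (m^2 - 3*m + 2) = -4*m^5 + 36*m^4 - 64*m^3 - 96*m^2 + 320*m - 192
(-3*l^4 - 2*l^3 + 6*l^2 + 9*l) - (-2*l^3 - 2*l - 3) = -3*l^4 + 6*l^2 + 11*l + 3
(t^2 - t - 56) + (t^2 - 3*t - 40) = 2*t^2 - 4*t - 96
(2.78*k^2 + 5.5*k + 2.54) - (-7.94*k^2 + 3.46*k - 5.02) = 10.72*k^2 + 2.04*k + 7.56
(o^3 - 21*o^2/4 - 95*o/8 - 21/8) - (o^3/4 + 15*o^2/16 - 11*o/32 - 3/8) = 3*o^3/4 - 99*o^2/16 - 369*o/32 - 9/4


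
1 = 1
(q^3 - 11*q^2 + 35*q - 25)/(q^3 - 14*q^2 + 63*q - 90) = (q^2 - 6*q + 5)/(q^2 - 9*q + 18)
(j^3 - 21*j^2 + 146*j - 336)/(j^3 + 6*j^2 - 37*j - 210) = (j^2 - 15*j + 56)/(j^2 + 12*j + 35)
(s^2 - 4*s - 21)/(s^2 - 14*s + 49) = (s + 3)/(s - 7)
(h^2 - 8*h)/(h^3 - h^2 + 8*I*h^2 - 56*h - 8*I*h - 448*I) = h/(h^2 + h*(7 + 8*I) + 56*I)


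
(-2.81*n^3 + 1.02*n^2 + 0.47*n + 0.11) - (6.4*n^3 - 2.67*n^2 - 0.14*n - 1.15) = -9.21*n^3 + 3.69*n^2 + 0.61*n + 1.26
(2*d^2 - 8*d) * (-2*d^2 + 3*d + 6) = -4*d^4 + 22*d^3 - 12*d^2 - 48*d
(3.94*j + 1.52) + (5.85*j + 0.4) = 9.79*j + 1.92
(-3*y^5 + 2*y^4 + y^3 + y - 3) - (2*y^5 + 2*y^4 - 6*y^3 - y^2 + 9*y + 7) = -5*y^5 + 7*y^3 + y^2 - 8*y - 10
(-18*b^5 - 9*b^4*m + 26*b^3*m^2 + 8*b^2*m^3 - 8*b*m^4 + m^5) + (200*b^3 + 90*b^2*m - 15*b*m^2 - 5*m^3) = -18*b^5 - 9*b^4*m + 26*b^3*m^2 + 200*b^3 + 8*b^2*m^3 + 90*b^2*m - 8*b*m^4 - 15*b*m^2 + m^5 - 5*m^3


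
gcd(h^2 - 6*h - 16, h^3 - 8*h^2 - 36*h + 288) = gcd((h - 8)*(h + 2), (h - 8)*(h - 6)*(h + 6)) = h - 8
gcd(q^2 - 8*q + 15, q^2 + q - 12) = q - 3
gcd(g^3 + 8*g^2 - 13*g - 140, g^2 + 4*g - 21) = g + 7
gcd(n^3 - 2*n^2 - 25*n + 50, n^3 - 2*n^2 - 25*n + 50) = n^3 - 2*n^2 - 25*n + 50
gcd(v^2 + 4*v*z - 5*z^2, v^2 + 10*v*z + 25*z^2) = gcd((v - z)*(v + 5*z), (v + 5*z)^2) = v + 5*z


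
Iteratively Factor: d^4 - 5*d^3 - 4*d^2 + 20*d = (d - 5)*(d^3 - 4*d) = (d - 5)*(d + 2)*(d^2 - 2*d) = d*(d - 5)*(d + 2)*(d - 2)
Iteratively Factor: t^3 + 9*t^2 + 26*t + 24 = (t + 4)*(t^2 + 5*t + 6) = (t + 2)*(t + 4)*(t + 3)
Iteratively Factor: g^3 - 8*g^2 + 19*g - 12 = (g - 4)*(g^2 - 4*g + 3) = (g - 4)*(g - 1)*(g - 3)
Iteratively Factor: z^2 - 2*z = (z)*(z - 2)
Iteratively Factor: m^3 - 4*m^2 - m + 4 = (m - 1)*(m^2 - 3*m - 4) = (m - 1)*(m + 1)*(m - 4)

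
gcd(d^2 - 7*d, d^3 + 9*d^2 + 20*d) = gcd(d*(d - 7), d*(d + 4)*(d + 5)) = d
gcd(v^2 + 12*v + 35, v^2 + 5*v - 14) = v + 7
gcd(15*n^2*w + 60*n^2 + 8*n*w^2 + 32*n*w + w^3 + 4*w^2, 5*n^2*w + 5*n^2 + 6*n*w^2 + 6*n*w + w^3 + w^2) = 5*n + w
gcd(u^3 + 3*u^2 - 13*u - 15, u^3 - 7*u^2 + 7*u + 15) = u^2 - 2*u - 3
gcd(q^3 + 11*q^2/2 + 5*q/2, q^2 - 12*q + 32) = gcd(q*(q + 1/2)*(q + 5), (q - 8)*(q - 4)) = 1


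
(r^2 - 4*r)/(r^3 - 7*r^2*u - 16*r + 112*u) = r/(r^2 - 7*r*u + 4*r - 28*u)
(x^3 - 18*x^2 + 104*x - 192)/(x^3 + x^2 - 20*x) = (x^2 - 14*x + 48)/(x*(x + 5))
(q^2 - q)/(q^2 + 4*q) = (q - 1)/(q + 4)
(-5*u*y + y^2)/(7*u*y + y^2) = (-5*u + y)/(7*u + y)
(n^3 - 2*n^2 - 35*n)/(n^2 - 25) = n*(n - 7)/(n - 5)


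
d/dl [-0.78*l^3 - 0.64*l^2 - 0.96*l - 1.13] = -2.34*l^2 - 1.28*l - 0.96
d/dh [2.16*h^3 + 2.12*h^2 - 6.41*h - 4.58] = 6.48*h^2 + 4.24*h - 6.41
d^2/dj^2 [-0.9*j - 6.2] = 0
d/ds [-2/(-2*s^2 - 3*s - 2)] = 2*(-4*s - 3)/(2*s^2 + 3*s + 2)^2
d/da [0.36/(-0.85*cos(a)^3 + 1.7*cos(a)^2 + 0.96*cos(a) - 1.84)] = (-0.918*cos(a)^2 + 1.224*cos(a) + 0.3456)*sin(a)/(0.85*cos(a)^3 - 1.7*cos(a)^2 - 0.96*cos(a) + 1.84)^2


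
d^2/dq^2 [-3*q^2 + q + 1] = -6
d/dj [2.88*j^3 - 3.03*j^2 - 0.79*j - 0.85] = 8.64*j^2 - 6.06*j - 0.79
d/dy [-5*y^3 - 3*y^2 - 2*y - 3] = -15*y^2 - 6*y - 2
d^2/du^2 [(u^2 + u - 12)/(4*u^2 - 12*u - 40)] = (2*u^3 - 3*u^2 + 69*u - 79)/(u^6 - 9*u^5 - 3*u^4 + 153*u^3 + 30*u^2 - 900*u - 1000)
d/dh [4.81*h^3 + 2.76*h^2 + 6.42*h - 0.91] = 14.43*h^2 + 5.52*h + 6.42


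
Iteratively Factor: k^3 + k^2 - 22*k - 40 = (k + 2)*(k^2 - k - 20) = (k + 2)*(k + 4)*(k - 5)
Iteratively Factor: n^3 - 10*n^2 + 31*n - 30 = (n - 5)*(n^2 - 5*n + 6) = (n - 5)*(n - 3)*(n - 2)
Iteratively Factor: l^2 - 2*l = (l)*(l - 2)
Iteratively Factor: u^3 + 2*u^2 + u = (u + 1)*(u^2 + u) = u*(u + 1)*(u + 1)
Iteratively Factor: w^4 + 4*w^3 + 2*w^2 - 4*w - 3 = (w + 1)*(w^3 + 3*w^2 - w - 3) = (w - 1)*(w + 1)*(w^2 + 4*w + 3) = (w - 1)*(w + 1)^2*(w + 3)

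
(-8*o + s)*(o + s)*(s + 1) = -8*o^2*s - 8*o^2 - 7*o*s^2 - 7*o*s + s^3 + s^2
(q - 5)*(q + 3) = q^2 - 2*q - 15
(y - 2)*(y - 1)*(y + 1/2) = y^3 - 5*y^2/2 + y/2 + 1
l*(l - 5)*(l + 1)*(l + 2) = l^4 - 2*l^3 - 13*l^2 - 10*l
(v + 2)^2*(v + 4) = v^3 + 8*v^2 + 20*v + 16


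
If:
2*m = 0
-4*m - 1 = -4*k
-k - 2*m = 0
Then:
No Solution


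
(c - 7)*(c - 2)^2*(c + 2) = c^4 - 9*c^3 + 10*c^2 + 36*c - 56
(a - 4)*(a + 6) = a^2 + 2*a - 24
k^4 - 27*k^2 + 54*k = k*(k - 3)^2*(k + 6)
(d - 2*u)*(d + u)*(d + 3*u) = d^3 + 2*d^2*u - 5*d*u^2 - 6*u^3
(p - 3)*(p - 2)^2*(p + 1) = p^4 - 6*p^3 + 9*p^2 + 4*p - 12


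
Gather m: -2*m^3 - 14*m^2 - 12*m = -2*m^3 - 14*m^2 - 12*m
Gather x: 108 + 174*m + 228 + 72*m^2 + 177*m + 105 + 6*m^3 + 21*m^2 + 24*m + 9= 6*m^3 + 93*m^2 + 375*m + 450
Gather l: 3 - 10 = -7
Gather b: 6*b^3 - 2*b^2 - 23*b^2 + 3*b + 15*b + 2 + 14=6*b^3 - 25*b^2 + 18*b + 16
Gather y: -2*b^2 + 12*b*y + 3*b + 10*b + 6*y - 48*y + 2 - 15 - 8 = -2*b^2 + 13*b + y*(12*b - 42) - 21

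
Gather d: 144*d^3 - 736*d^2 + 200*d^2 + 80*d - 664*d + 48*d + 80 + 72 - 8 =144*d^3 - 536*d^2 - 536*d + 144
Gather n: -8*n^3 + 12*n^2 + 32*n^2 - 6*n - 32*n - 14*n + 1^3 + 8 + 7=-8*n^3 + 44*n^2 - 52*n + 16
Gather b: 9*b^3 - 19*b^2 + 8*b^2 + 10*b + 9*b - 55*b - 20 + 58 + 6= 9*b^3 - 11*b^2 - 36*b + 44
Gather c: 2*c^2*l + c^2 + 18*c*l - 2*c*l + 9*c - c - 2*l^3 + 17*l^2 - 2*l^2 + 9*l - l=c^2*(2*l + 1) + c*(16*l + 8) - 2*l^3 + 15*l^2 + 8*l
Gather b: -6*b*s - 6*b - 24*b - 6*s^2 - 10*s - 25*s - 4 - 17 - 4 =b*(-6*s - 30) - 6*s^2 - 35*s - 25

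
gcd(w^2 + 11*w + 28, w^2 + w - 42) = w + 7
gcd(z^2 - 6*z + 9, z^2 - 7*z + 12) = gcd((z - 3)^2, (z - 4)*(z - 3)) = z - 3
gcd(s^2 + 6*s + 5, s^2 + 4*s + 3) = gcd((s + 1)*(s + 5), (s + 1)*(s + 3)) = s + 1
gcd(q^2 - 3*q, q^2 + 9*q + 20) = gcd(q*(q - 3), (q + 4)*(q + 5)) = 1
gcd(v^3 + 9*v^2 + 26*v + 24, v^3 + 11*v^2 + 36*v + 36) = v^2 + 5*v + 6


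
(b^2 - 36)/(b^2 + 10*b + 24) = (b - 6)/(b + 4)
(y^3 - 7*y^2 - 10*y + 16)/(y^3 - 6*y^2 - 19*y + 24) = (y + 2)/(y + 3)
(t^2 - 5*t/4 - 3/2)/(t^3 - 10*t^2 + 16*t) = (t + 3/4)/(t*(t - 8))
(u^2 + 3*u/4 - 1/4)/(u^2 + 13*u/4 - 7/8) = 2*(u + 1)/(2*u + 7)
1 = 1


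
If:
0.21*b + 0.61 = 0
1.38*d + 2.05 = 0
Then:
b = -2.90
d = -1.49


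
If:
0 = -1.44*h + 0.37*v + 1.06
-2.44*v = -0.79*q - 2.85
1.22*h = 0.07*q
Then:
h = -2.30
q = -40.14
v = -11.83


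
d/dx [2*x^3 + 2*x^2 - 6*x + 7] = 6*x^2 + 4*x - 6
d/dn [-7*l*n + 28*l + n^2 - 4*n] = -7*l + 2*n - 4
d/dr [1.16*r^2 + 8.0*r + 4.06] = 2.32*r + 8.0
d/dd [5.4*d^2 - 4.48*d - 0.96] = 10.8*d - 4.48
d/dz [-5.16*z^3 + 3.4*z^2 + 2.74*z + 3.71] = -15.48*z^2 + 6.8*z + 2.74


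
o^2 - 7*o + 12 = (o - 4)*(o - 3)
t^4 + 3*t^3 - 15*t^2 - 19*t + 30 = (t - 3)*(t - 1)*(t + 2)*(t + 5)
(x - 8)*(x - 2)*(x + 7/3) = x^3 - 23*x^2/3 - 22*x/3 + 112/3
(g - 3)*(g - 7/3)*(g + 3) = g^3 - 7*g^2/3 - 9*g + 21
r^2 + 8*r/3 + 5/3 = (r + 1)*(r + 5/3)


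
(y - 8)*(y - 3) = y^2 - 11*y + 24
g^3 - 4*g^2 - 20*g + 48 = (g - 6)*(g - 2)*(g + 4)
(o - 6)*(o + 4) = o^2 - 2*o - 24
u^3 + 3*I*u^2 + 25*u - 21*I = (u - 3*I)*(u - I)*(u + 7*I)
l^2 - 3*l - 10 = (l - 5)*(l + 2)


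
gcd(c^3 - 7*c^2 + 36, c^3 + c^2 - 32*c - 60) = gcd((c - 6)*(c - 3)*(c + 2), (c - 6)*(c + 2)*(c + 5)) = c^2 - 4*c - 12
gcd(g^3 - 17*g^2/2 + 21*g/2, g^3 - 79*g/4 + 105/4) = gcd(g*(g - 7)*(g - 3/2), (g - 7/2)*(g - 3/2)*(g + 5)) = g - 3/2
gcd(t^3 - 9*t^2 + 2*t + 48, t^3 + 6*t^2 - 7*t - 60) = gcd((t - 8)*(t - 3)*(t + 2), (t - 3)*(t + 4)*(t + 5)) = t - 3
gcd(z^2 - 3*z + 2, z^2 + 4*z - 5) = z - 1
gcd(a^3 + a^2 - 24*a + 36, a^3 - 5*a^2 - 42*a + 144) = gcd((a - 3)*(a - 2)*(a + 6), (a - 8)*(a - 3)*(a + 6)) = a^2 + 3*a - 18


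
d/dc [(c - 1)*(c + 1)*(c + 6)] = 3*c^2 + 12*c - 1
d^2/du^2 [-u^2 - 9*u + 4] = -2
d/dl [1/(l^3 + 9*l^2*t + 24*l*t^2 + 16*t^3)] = 3*(-l^2 - 6*l*t - 8*t^2)/(l^3 + 9*l^2*t + 24*l*t^2 + 16*t^3)^2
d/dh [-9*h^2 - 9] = -18*h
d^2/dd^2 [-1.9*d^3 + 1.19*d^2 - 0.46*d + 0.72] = 2.38 - 11.4*d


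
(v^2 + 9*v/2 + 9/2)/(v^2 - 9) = (v + 3/2)/(v - 3)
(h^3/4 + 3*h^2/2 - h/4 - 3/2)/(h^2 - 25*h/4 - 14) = (-h^3 - 6*h^2 + h + 6)/(-4*h^2 + 25*h + 56)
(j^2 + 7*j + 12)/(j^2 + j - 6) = (j + 4)/(j - 2)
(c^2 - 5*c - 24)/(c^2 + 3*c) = (c - 8)/c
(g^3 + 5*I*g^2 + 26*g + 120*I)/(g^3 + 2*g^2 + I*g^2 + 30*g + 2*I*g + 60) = (g + 4*I)/(g + 2)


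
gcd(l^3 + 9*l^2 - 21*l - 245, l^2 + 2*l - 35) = l^2 + 2*l - 35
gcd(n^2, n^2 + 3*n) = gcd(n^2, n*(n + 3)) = n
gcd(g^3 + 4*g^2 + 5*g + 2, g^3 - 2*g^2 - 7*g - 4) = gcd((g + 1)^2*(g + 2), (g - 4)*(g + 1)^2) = g^2 + 2*g + 1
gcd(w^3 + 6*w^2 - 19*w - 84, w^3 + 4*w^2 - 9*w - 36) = w + 3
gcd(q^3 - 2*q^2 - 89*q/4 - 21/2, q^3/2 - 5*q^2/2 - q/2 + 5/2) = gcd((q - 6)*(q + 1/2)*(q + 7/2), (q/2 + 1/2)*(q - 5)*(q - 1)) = 1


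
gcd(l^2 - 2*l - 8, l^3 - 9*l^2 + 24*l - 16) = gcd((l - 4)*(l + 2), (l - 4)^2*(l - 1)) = l - 4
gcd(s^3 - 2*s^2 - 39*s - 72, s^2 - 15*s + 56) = s - 8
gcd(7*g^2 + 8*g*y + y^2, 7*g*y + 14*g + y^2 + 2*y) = 7*g + y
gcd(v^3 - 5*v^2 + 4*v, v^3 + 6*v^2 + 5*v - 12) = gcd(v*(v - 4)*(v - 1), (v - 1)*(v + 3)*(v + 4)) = v - 1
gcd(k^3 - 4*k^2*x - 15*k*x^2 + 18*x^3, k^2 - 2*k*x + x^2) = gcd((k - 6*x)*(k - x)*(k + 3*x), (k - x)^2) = -k + x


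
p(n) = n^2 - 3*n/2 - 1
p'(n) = 2*n - 3/2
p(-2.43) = 8.55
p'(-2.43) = -6.36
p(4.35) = 11.40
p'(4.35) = 7.20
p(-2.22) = 7.26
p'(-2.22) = -5.94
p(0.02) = -1.03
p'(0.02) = -1.46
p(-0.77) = 0.75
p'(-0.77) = -3.04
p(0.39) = -1.43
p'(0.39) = -0.72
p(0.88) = -1.55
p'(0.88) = 0.26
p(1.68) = -0.70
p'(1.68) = 1.86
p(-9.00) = 93.50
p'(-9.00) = -19.50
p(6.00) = 26.00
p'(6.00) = 10.50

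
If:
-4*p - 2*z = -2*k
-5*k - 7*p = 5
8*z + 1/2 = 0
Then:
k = -167/272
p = -75/272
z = -1/16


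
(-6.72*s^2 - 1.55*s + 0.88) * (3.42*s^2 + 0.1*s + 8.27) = -22.9824*s^4 - 5.973*s^3 - 52.7198*s^2 - 12.7305*s + 7.2776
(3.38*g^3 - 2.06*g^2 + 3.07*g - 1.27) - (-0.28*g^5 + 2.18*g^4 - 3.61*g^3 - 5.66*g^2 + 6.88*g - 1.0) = 0.28*g^5 - 2.18*g^4 + 6.99*g^3 + 3.6*g^2 - 3.81*g - 0.27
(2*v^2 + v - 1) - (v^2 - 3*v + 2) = v^2 + 4*v - 3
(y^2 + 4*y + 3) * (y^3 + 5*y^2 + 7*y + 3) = y^5 + 9*y^4 + 30*y^3 + 46*y^2 + 33*y + 9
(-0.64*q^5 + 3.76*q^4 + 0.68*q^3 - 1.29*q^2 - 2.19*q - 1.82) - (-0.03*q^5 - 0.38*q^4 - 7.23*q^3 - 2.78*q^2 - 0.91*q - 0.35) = -0.61*q^5 + 4.14*q^4 + 7.91*q^3 + 1.49*q^2 - 1.28*q - 1.47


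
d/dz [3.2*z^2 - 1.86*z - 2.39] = 6.4*z - 1.86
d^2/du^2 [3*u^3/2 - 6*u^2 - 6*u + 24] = 9*u - 12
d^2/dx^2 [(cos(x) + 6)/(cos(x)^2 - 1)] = (-22*cos(x) + 96*cos(2*x) + 21*cos(3*x) + 48*cos(4*x) + cos(5*x) - 144)/(16*sin(x)^6)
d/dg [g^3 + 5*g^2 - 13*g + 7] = 3*g^2 + 10*g - 13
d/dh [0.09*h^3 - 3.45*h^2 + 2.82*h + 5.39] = 0.27*h^2 - 6.9*h + 2.82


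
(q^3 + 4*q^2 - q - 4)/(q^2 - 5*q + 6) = (q^3 + 4*q^2 - q - 4)/(q^2 - 5*q + 6)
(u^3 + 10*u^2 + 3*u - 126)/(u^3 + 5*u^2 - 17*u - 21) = (u + 6)/(u + 1)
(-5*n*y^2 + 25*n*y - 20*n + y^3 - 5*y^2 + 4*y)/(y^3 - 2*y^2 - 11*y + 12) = (-5*n + y)/(y + 3)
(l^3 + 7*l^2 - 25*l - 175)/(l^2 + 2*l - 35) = l + 5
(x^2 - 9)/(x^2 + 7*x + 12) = (x - 3)/(x + 4)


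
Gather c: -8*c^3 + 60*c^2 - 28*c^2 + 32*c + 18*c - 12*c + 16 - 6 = -8*c^3 + 32*c^2 + 38*c + 10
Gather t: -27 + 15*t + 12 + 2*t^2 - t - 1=2*t^2 + 14*t - 16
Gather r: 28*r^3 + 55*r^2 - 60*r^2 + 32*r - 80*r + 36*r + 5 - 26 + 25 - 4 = 28*r^3 - 5*r^2 - 12*r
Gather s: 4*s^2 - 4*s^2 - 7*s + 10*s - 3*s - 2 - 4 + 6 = 0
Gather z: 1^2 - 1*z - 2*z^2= -2*z^2 - z + 1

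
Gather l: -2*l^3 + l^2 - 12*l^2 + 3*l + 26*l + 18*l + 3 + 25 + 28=-2*l^3 - 11*l^2 + 47*l + 56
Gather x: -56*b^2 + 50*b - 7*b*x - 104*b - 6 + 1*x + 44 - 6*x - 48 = -56*b^2 - 54*b + x*(-7*b - 5) - 10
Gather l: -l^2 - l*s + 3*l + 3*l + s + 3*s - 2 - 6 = -l^2 + l*(6 - s) + 4*s - 8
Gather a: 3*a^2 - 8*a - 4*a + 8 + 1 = 3*a^2 - 12*a + 9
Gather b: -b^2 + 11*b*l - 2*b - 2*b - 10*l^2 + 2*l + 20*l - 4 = -b^2 + b*(11*l - 4) - 10*l^2 + 22*l - 4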